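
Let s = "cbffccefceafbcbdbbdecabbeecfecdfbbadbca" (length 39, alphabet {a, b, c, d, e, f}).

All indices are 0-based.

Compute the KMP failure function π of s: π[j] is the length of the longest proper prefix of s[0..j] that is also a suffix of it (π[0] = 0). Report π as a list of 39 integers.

[0, 0, 0, 0, 1, 1, 0, 0, 1, 0, 0, 0, 0, 1, 2, 0, 0, 0, 0, 0, 1, 0, 0, 0, 0, 0, 1, 0, 0, 1, 0, 0, 0, 0, 0, 0, 0, 1, 0]

π[0] = 0
j=1 s[j]='b': π[1]=0 (border '')
j=2 s[j]='f': π[2]=0 (border '')
j=3 s[j]='f': π[3]=0 (border '')
j=4 s[j]='c': π[4]=1 (border 'c')
j=5 s[j]='c': k: 1→0; π[5]=1 (border 'c')
j=6 s[j]='e': k: 1→0; π[6]=0 (border '')
j=7 s[j]='f': π[7]=0 (border '')
j=8 s[j]='c': π[8]=1 (border 'c')
j=9 s[j]='e': k: 1→0; π[9]=0 (border '')
j=10 s[j]='a': π[10]=0 (border '')
j=11 s[j]='f': π[11]=0 (border '')
j=12 s[j]='b': π[12]=0 (border '')
j=13 s[j]='c': π[13]=1 (border 'c')
j=14 s[j]='b': π[14]=2 (border 'cb')
j=15 s[j]='d': k: 2→0; π[15]=0 (border '')
j=16 s[j]='b': π[16]=0 (border '')
j=17 s[j]='b': π[17]=0 (border '')
j=18 s[j]='d': π[18]=0 (border '')
j=19 s[j]='e': π[19]=0 (border '')
j=20 s[j]='c': π[20]=1 (border 'c')
j=21 s[j]='a': k: 1→0; π[21]=0 (border '')
j=22 s[j]='b': π[22]=0 (border '')
j=23 s[j]='b': π[23]=0 (border '')
j=24 s[j]='e': π[24]=0 (border '')
j=25 s[j]='e': π[25]=0 (border '')
j=26 s[j]='c': π[26]=1 (border 'c')
j=27 s[j]='f': k: 1→0; π[27]=0 (border '')
j=28 s[j]='e': π[28]=0 (border '')
j=29 s[j]='c': π[29]=1 (border 'c')
j=30 s[j]='d': k: 1→0; π[30]=0 (border '')
j=31 s[j]='f': π[31]=0 (border '')
j=32 s[j]='b': π[32]=0 (border '')
j=33 s[j]='b': π[33]=0 (border '')
j=34 s[j]='a': π[34]=0 (border '')
j=35 s[j]='d': π[35]=0 (border '')
j=36 s[j]='b': π[36]=0 (border '')
j=37 s[j]='c': π[37]=1 (border 'c')
j=38 s[j]='a': k: 1→0; π[38]=0 (border '')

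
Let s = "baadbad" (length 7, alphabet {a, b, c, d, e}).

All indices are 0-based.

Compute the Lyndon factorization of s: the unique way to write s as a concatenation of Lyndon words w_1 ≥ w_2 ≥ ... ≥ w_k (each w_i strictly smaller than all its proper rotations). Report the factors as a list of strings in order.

["b", "aadbad"]

emit factor 1: 'b' (i=0, period=1)
emit factor 2: 'aadbad' (i=1, period=6)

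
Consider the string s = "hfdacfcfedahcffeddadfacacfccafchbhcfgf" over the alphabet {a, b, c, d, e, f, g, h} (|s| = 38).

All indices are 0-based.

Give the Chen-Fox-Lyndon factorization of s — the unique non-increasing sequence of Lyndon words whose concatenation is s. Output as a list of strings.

["h", "f", "d", "acfcfedahcffeddadf", "acacfccafchbhcfgf"]

emit factor 1: 'h' (i=0, period=1)
emit factor 2: 'f' (i=1, period=1)
emit factor 3: 'd' (i=2, period=1)
emit factor 4: 'acfcfedahcffeddadf' (i=3, period=18)
emit factor 5: 'acacfccafchbhcfgf' (i=21, period=17)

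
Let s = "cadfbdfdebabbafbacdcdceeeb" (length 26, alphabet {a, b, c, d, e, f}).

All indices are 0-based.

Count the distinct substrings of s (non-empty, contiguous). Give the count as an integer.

322

rank→(start, suffix):
  0 → (10, 'abbafbacdcdceeeb')
  1 → (16, 'acdcdceeeb')
  2 → (1, 'adfbdfdebabbafbacdcdceeeb')
  3 → (13, 'afbacdcdceeeb')
  4 → (25, 'b')
  5 → (9, 'babbafbacdcdceeeb')
  6 → (15, 'bacdcdceeeb')
  7 → (12, 'bafbacdcdceeeb')
  8 → (11, 'bbafbacdcdceeeb')
  9 → (4, 'bdfdebabbafbacdcdceeeb')
  10 → (0, 'cadfbdfdebabbafbacdcdceeeb')
  11 → (17, 'cdcdceeeb')
  12 → (19, 'cdceeeb')
  13 → (21, 'ceeeb')
  14 → (18, 'dcdceeeb')
  15 → (20, 'dceeeb')
  16 → (7, 'debabbafbacdcdceeeb')
  17 → (2, 'dfbdfdebabbafbacdcdceeeb')
  18 → (5, 'dfdebabbafbacdcdceeeb')
  19 → (24, 'eb')
  20 → (8, 'ebabbafbacdcdceeeb')
  21 → (23, 'eeb')
  22 → (22, 'eeeb')
  23 → (14, 'fbacdcdceeeb')
  24 → (3, 'fbdfdebabbafbacdcdceeeb')
  25 → (6, 'fdebabbafbacdcdceeeb')

SA = [10, 16, 1, 13, 25, 9, 15, 12, 11, 4, 0, 17, 19, 21, 18, 20, 7, 2, 5, 24, 8, 23, 22, 14, 3, 6]
rank  pair      lcp
   1  s[10:],s[16:]  1  'a'
   2  s[16:],s[1:]  1  'a'
   3  s[1:],s[13:]  1  'a'
   4  s[13:],s[25:]  0  ''
   5  s[25:],s[9:]  1  'b'
   6  s[9:],s[15:]  2  'ba'
   7  s[15:],s[12:]  2  'ba'
   8  s[12:],s[11:]  1  'b'
   9  s[11:],s[4:]  1  'b'
  10  s[4:],s[0:]  0  ''
  11  s[0:],s[17:]  1  'c'
  12  s[17:],s[19:]  3  'cdc'
  13  s[19:],s[21:]  1  'c'
  14  s[21:],s[18:]  0  ''
  15  s[18:],s[20:]  2  'dc'
  16  s[20:],s[7:]  1  'd'
  17  s[7:],s[2:]  1  'd'
  18  s[2:],s[5:]  2  'df'
  19  s[5:],s[24:]  0  ''
  20  s[24:],s[8:]  2  'eb'
  21  s[8:],s[23:]  1  'e'
  22  s[23:],s[22:]  2  'ee'
  23  s[22:],s[14:]  0  ''
  24  s[14:],s[3:]  2  'fb'
  25  s[3:],s[6:]  1  'f'

n(n+1)/2 = 26·27/2 = 351
Σ LCP = 0 + 1 + 1 + 1 + 0 + 1 + 2 + 2 + 1 + 1 + 0 + 1 + 3 + 1 + 0 + 2 + 1 + 1 + 2 + 0 + 2 + 1 + 2 + 0 + 2 + 1 = 29
distinct = 351 − 29 = 322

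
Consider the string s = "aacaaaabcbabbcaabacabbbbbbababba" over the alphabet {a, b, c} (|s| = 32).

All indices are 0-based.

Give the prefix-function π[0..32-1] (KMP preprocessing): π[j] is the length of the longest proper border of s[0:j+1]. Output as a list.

[0, 1, 0, 1, 2, 2, 2, 0, 0, 0, 1, 0, 0, 0, 1, 2, 0, 1, 0, 1, 0, 0, 0, 0, 0, 0, 1, 0, 1, 0, 0, 1]

π[0] = 0
j=1 s[j]='a': π[1]=1 (border 'a')
j=2 s[j]='c': k: 1→0; π[2]=0 (border '')
j=3 s[j]='a': π[3]=1 (border 'a')
j=4 s[j]='a': π[4]=2 (border 'aa')
j=5 s[j]='a': k: 2→1; π[5]=2 (border 'aa')
j=6 s[j]='a': k: 2→1; π[6]=2 (border 'aa')
j=7 s[j]='b': k: 2→1→0; π[7]=0 (border '')
j=8 s[j]='c': π[8]=0 (border '')
j=9 s[j]='b': π[9]=0 (border '')
j=10 s[j]='a': π[10]=1 (border 'a')
j=11 s[j]='b': k: 1→0; π[11]=0 (border '')
j=12 s[j]='b': π[12]=0 (border '')
j=13 s[j]='c': π[13]=0 (border '')
j=14 s[j]='a': π[14]=1 (border 'a')
j=15 s[j]='a': π[15]=2 (border 'aa')
j=16 s[j]='b': k: 2→1→0; π[16]=0 (border '')
j=17 s[j]='a': π[17]=1 (border 'a')
j=18 s[j]='c': k: 1→0; π[18]=0 (border '')
j=19 s[j]='a': π[19]=1 (border 'a')
j=20 s[j]='b': k: 1→0; π[20]=0 (border '')
j=21 s[j]='b': π[21]=0 (border '')
j=22 s[j]='b': π[22]=0 (border '')
j=23 s[j]='b': π[23]=0 (border '')
j=24 s[j]='b': π[24]=0 (border '')
j=25 s[j]='b': π[25]=0 (border '')
j=26 s[j]='a': π[26]=1 (border 'a')
j=27 s[j]='b': k: 1→0; π[27]=0 (border '')
j=28 s[j]='a': π[28]=1 (border 'a')
j=29 s[j]='b': k: 1→0; π[29]=0 (border '')
j=30 s[j]='b': π[30]=0 (border '')
j=31 s[j]='a': π[31]=1 (border 'a')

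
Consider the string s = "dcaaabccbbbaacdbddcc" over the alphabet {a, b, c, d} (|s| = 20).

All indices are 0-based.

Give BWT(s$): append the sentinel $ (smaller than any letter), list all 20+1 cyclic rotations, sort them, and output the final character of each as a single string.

ccabaabbcadcdcdbac$db

rank  rotation               last
    0  $dcaaabccbbbaacdbddcc  c
    1  aaabccbbbaacdbddcc$dc  c
    2  aabccbbbaacdbddcc$dca  a
    3  aacdbddcc$dcaaabccbbb  b
    4  abccbbbaacdbddcc$dcaa  a
    5  acdbddcc$dcaaabccbbba  a
    6  baacdbddcc$dcaaabccbb  b
    7  bbaacdbddcc$dcaaabccb  b
    8  bbbaacdbddcc$dcaaabcc  c
    9  bccbbbaacdbddcc$dcaaa  a
   10  bddcc$dcaaabccbbbaacd  d
   11  c$dcaaabccbbbaacdbddc  c
   12  caaabccbbbaacdbddcc$d  d
   13  cbbbaacdbddcc$dcaaabc  c
   14  cc$dcaaabccbbbaacdbdd  d
   15  ccbbbaacdbddcc$dcaaab  b
   16  cdbddcc$dcaaabccbbbaa  a
   17  dbddcc$dcaaabccbbbaac  c
   18  dcaaabccbbbaacdbddcc$  $
   19  dcc$dcaaabccbbbaacdbd  d
   20  ddcc$dcaaabccbbbaacdb  b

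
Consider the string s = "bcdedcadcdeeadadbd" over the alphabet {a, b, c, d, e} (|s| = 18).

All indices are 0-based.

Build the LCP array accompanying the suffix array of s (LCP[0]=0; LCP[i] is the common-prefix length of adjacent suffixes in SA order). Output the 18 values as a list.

rank→(start, suffix):
  0 → (12, 'adadbd')
  1 → (14, 'adbd')
  2 → (6, 'adcdeeadadbd')
  3 → (0, 'bcdedcadcdeeadadbd')
  4 → (16, 'bd')
  5 → (5, 'cadcdeeadadbd')
  6 → (1, 'cdedcadcdeeadadbd')
  7 → (8, 'cdeeadadbd')
  8 → (17, 'd')
  9 → (13, 'dadbd')
  10 → (15, 'dbd')
  11 → (4, 'dcadcdeeadadbd')
  12 → (7, 'dcdeeadadbd')
  13 → (2, 'dedcadcdeeadadbd')
  14 → (9, 'deeadadbd')
  15 → (11, 'eadadbd')
  16 → (3, 'edcadcdeeadadbd')
  17 → (10, 'eeadadbd')

SA = [12, 14, 6, 0, 16, 5, 1, 8, 17, 13, 15, 4, 7, 2, 9, 11, 3, 10]
i: (SA[i-1],SA[i]) lcp shared
  1: (12,14) 2 'ad'
  2: (14,6) 2 'ad'
  3: (6,0) 0 ''
  4: (0,16) 1 'b'
  5: (16,5) 0 ''
  6: (5,1) 1 'c'
  7: (1,8) 3 'cde'
  8: (8,17) 0 ''
  9: (17,13) 1 'd'
  10: (13,15) 1 'd'
  11: (15,4) 1 'd'
  12: (4,7) 2 'dc'
  13: (7,2) 1 'd'
  14: (2,9) 2 'de'
  15: (9,11) 0 ''
  16: (11,3) 1 'e'
  17: (3,10) 1 'e'

[0, 2, 2, 0, 1, 0, 1, 3, 0, 1, 1, 1, 2, 1, 2, 0, 1, 1]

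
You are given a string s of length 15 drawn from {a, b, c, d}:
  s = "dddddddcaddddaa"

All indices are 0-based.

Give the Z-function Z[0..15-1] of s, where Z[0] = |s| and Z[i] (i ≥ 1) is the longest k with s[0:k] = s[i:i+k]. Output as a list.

Z[0]=15
i=1: fresh scan; Z[1]=6 grow→box=[1,7)
i=2: min(r-i=5, Z[1]=6)=5; Z[2]=5
i=3: min(r-i=4, Z[2]=5)=4; Z[3]=4
i=4: min(r-i=3, Z[3]=4)=3; Z[4]=3
i=5: min(r-i=2, Z[4]=3)=2; Z[5]=2
i=6: min(r-i=1, Z[5]=2)=1; Z[6]=1
i=7: fresh scan; Z[7]=0
i=8: fresh scan; Z[8]=0
i=9: fresh scan; Z[9]=4 grow→box=[9,13)
i=10: min(r-i=3, Z[1]=6)=3; Z[10]=3
i=11: min(r-i=2, Z[2]=5)=2; Z[11]=2
i=12: min(r-i=1, Z[3]=4)=1; Z[12]=1
i=13: fresh scan; Z[13]=0
i=14: fresh scan; Z[14]=0

[15, 6, 5, 4, 3, 2, 1, 0, 0, 4, 3, 2, 1, 0, 0]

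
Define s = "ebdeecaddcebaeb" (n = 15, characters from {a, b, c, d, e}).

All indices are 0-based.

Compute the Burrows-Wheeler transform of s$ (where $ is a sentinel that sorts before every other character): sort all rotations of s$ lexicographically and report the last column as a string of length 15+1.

bcbeeeeddabac$ed

rank  rotation          last
    0  $ebdeecaddcebaeb  b
    1  addcebaeb$ebdeec  c
    2  aeb$ebdeecaddceb  b
    3  b$ebdeecaddcebae  e
    4  baeb$ebdeecaddce  e
    5  bdeecaddcebaeb$e  e
    6  caddcebaeb$ebdee  e
    7  cebaeb$ebdeecadd  d
    8  dcebaeb$ebdeecad  d
    9  ddcebaeb$ebdeeca  a
   10  deecaddcebaeb$eb  b
   11  eb$ebdeecaddceba  a
   12  ebaeb$ebdeecaddc  c
   13  ebdeecaddcebaeb$  $
   14  ecaddcebaeb$ebde  e
   15  eecaddcebaeb$ebd  d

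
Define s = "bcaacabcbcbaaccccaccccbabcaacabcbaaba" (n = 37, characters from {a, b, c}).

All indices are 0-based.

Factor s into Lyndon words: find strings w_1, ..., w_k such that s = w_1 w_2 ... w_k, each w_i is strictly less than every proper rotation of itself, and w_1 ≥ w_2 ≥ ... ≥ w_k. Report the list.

["bc", "aacabcbcbaaccccaccccbabc", "aacabcb", "aab", "a"]

emit factor 1: 'bc' (i=0, period=2)
emit factor 2: 'aacabcbcbaaccccaccccbabc' (i=2, period=24)
emit factor 3: 'aacabcb' (i=26, period=7)
emit factor 4: 'aab' (i=33, period=3)
emit factor 5: 'a' (i=36, period=1)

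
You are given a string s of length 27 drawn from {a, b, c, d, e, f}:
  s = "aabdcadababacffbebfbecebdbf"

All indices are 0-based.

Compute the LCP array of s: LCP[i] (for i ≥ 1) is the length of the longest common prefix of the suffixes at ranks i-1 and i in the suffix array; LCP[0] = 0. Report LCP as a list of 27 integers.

sorted suffixes:
  #0 SA[0]=0  'aabdcadababacffbebfbecebdbf'
  #1 SA[1]=7  'ababacffbebfbecebdbf'
  #2 SA[2]=9  'abacffbebfbecebdbf'
  #3 SA[3]=1  'abdcadababacffbebfbecebdbf'
  #4 SA[4]=11  'acffbebfbecebdbf'
  #5 SA[5]=5  'adababacffbebfbecebdbf'
  #6 SA[6]=8  'babacffbebfbecebdbf'
  #7 SA[7]=10  'bacffbebfbecebdbf'
  #8 SA[8]=23  'bdbf'
  #9 SA[9]=2  'bdcadababacffbebfbecebdbf'
  #10 SA[10]=15  'bebfbecebdbf'
  #11 SA[11]=19  'becebdbf'
  #12 SA[12]=25  'bf'
  #13 SA[13]=17  'bfbecebdbf'
  #14 SA[14]=4  'cadababacffbebfbecebdbf'
  #15 SA[15]=21  'cebdbf'
  #16 SA[16]=12  'cffbebfbecebdbf'
  #17 SA[17]=6  'dababacffbebfbecebdbf'
  #18 SA[18]=24  'dbf'
  #19 SA[19]=3  'dcadababacffbebfbecebdbf'
  #20 SA[20]=22  'ebdbf'
  #21 SA[21]=16  'ebfbecebdbf'
  #22 SA[22]=20  'ecebdbf'
  #23 SA[23]=26  'f'
  #24 SA[24]=14  'fbebfbecebdbf'
  #25 SA[25]=18  'fbecebdbf'
  #26 SA[26]=13  'ffbebfbecebdbf'

SA = [0, 7, 9, 1, 11, 5, 8, 10, 23, 2, 15, 19, 25, 17, 4, 21, 12, 6, 24, 3, 22, 16, 20, 26, 14, 18, 13]
[i] adj suffixes → lcp
  [1] 0/7 → 1 ('a')
  [2] 7/9 → 3 ('aba')
  [3] 9/1 → 2 ('ab')
  [4] 1/11 → 1 ('a')
  [5] 11/5 → 1 ('a')
  [6] 5/8 → 0 ('')
  [7] 8/10 → 2 ('ba')
  [8] 10/23 → 1 ('b')
  [9] 23/2 → 2 ('bd')
  [10] 2/15 → 1 ('b')
  [11] 15/19 → 2 ('be')
  [12] 19/25 → 1 ('b')
  [13] 25/17 → 2 ('bf')
  [14] 17/4 → 0 ('')
  [15] 4/21 → 1 ('c')
  [16] 21/12 → 1 ('c')
  [17] 12/6 → 0 ('')
  [18] 6/24 → 1 ('d')
  [19] 24/3 → 1 ('d')
  [20] 3/22 → 0 ('')
  [21] 22/16 → 2 ('eb')
  [22] 16/20 → 1 ('e')
  [23] 20/26 → 0 ('')
  [24] 26/14 → 1 ('f')
  [25] 14/18 → 3 ('fbe')
  [26] 18/13 → 1 ('f')

[0, 1, 3, 2, 1, 1, 0, 2, 1, 2, 1, 2, 1, 2, 0, 1, 1, 0, 1, 1, 0, 2, 1, 0, 1, 3, 1]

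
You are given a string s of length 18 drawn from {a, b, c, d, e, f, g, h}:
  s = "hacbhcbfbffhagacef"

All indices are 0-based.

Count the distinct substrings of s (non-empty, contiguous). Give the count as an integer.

156

sorted suffixes:
  #0 SA[0]=1  'acbhcbfbffhagacef'
  #1 SA[1]=14  'acef'
  #2 SA[2]=12  'agacef'
  #3 SA[3]=6  'bfbffhagacef'
  #4 SA[4]=8  'bffhagacef'
  #5 SA[5]=3  'bhcbfbffhagacef'
  #6 SA[6]=5  'cbfbffhagacef'
  #7 SA[7]=2  'cbhcbfbffhagacef'
  #8 SA[8]=15  'cef'
  #9 SA[9]=16  'ef'
  #10 SA[10]=17  'f'
  #11 SA[11]=7  'fbffhagacef'
  #12 SA[12]=9  'ffhagacef'
  #13 SA[13]=10  'fhagacef'
  #14 SA[14]=13  'gacef'
  #15 SA[15]=0  'hacbhcbfbffhagacef'
  #16 SA[16]=11  'hagacef'
  #17 SA[17]=4  'hcbfbffhagacef'

SA = [1, 14, 12, 6, 8, 3, 5, 2, 15, 16, 17, 7, 9, 10, 13, 0, 11, 4]
[i] adj suffixes → lcp
  [1] 1/14 → 2 ('ac')
  [2] 14/12 → 1 ('a')
  [3] 12/6 → 0 ('')
  [4] 6/8 → 2 ('bf')
  [5] 8/3 → 1 ('b')
  [6] 3/5 → 0 ('')
  [7] 5/2 → 2 ('cb')
  [8] 2/15 → 1 ('c')
  [9] 15/16 → 0 ('')
  [10] 16/17 → 0 ('')
  [11] 17/7 → 1 ('f')
  [12] 7/9 → 1 ('f')
  [13] 9/10 → 1 ('f')
  [14] 10/13 → 0 ('')
  [15] 13/0 → 0 ('')
  [16] 0/11 → 2 ('ha')
  [17] 11/4 → 1 ('h')

n(n+1)/2 = 18·19/2 = 171
Σ LCP = 0 + 2 + 1 + 0 + 2 + 1 + 0 + 2 + 1 + 0 + 0 + 1 + 1 + 1 + 0 + 0 + 2 + 1 = 15
distinct = 171 − 15 = 156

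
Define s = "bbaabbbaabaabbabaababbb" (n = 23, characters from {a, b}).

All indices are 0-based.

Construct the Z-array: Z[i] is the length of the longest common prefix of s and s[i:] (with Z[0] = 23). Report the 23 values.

[23, 1, 0, 0, 2, 5, 1, 0, 0, 1, 0, 0, 3, 1, 0, 1, 0, 0, 1, 0, 2, 2, 1]

Z[0]=23
i=1: i≥r, start 0; Z[1]=1 scan→box=[1,2)
i=2: i≥r, start 0; Z[2]=0
i=3: i≥r, start 0; Z[3]=0
i=4: i≥r, start 0; Z[4]=2 scan→box=[4,6)
i=5: min(r-i=1, Z[1]=1)=1; Z[5]=5 scan→box=[5,10)
i=6: min(r-i=4, Z[1]=1)=1; Z[6]=1
i=7: min(r-i=3, Z[2]=0)=0; Z[7]=0
i=8: min(r-i=2, Z[3]=0)=0; Z[8]=0
i=9: min(r-i=1, Z[4]=2)=1; Z[9]=1
i=10: i≥r, start 0; Z[10]=0
i=11: i≥r, start 0; Z[11]=0
i=12: i≥r, start 0; Z[12]=3 scan→box=[12,15)
i=13: min(r-i=2, Z[1]=1)=1; Z[13]=1
i=14: min(r-i=1, Z[2]=0)=0; Z[14]=0
i=15: i≥r, start 0; Z[15]=1 scan→box=[15,16)
i=16: i≥r, start 0; Z[16]=0
i=17: i≥r, start 0; Z[17]=0
i=18: i≥r, start 0; Z[18]=1 scan→box=[18,19)
i=19: i≥r, start 0; Z[19]=0
i=20: i≥r, start 0; Z[20]=2 scan→box=[20,22)
i=21: min(r-i=1, Z[1]=1)=1; Z[21]=2 scan→box=[21,23)
i=22: min(r-i=1, Z[1]=1)=1; Z[22]=1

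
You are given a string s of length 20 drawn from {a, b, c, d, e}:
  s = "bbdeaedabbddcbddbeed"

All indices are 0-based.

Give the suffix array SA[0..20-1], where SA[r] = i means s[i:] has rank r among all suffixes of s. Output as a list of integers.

sorted suffixes:
  #0 SA[0]=7  'abbddcbddbeed'
  #1 SA[1]=4  'aedabbddcbddbeed'
  #2 SA[2]=8  'bbddcbddbeed'
  #3 SA[3]=0  'bbdeaedabbddcbddbeed'
  #4 SA[4]=13  'bddbeed'
  #5 SA[5]=9  'bddcbddbeed'
  #6 SA[6]=1  'bdeaedabbddcbddbeed'
  #7 SA[7]=16  'beed'
  #8 SA[8]=12  'cbddbeed'
  #9 SA[9]=19  'd'
  #10 SA[10]=6  'dabbddcbddbeed'
  #11 SA[11]=15  'dbeed'
  #12 SA[12]=11  'dcbddbeed'
  #13 SA[13]=14  'ddbeed'
  #14 SA[14]=10  'ddcbddbeed'
  #15 SA[15]=2  'deaedabbddcbddbeed'
  #16 SA[16]=3  'eaedabbddcbddbeed'
  #17 SA[17]=18  'ed'
  #18 SA[18]=5  'edabbddcbddbeed'
  #19 SA[19]=17  'eed'

[7, 4, 8, 0, 13, 9, 1, 16, 12, 19, 6, 15, 11, 14, 10, 2, 3, 18, 5, 17]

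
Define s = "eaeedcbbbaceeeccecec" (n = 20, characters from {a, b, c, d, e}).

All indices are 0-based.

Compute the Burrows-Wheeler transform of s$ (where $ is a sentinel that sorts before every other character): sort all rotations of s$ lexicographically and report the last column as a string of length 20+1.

rank  rotation               last
    0  $eaeedcbbbaceeeccecec  c
    1  aceeeccecec$eaeedcbbb  b
    2  aeedcbbbaceeeccecec$e  e
    3  baceeeccecec$eaeedcbb  b
    4  bbaceeeccecec$eaeedcb  b
    5  bbbaceeeccecec$eaeedc  c
    6  c$eaeedcbbbaceeeccece  e
    7  cbbbaceeeccecec$eaeed  d
    8  ccecec$eaeedcbbbaceee  e
    9  cec$eaeedcbbbaceeecce  e
   10  cecec$eaeedcbbbaceeec  c
   11  ceeeccecec$eaeedcbbba  a
   12  dcbbbaceeeccecec$eaee  e
   13  eaeedcbbbaceeeccecec$  $
   14  ec$eaeedcbbbaceeeccec  c
   15  eccecec$eaeedcbbbacee  e
   16  ecec$eaeedcbbbaceeecc  c
   17  edcbbbaceeeccecec$eae  e
   18  eeccecec$eaeedcbbbace  e
   19  eedcbbbaceeeccecec$ea  a
   20  eeeccecec$eaeedcbbbac  c

cbebbcedeecae$ceceeac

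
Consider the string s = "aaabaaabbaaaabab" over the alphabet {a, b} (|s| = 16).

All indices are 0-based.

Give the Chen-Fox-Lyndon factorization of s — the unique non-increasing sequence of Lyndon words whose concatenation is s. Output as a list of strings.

["aaabaaabb", "aaaabab"]

emit factor 1: 'aaabaaabb' (i=0, period=9)
emit factor 2: 'aaaabab' (i=9, period=7)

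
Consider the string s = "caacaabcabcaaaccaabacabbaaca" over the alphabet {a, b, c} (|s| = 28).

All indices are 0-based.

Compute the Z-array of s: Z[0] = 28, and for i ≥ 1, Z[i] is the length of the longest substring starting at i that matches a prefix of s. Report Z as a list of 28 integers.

Z[0]=28
i=1: outside box; Z[1]=0
i=2: outside box; Z[2]=0
i=3: outside box; Z[3]=3 extend→box=[3,6)
i=4: min(r-i=2, Z[1]=0)=0; Z[4]=0
i=5: min(r-i=1, Z[2]=0)=0; Z[5]=0
i=6: outside box; Z[6]=0
i=7: outside box; Z[7]=2 extend→box=[7,9)
i=8: min(r-i=1, Z[1]=0)=0; Z[8]=0
i=9: outside box; Z[9]=0
i=10: outside box; Z[10]=3 extend→box=[10,13)
i=11: min(r-i=2, Z[1]=0)=0; Z[11]=0
i=12: min(r-i=1, Z[2]=0)=0; Z[12]=0
i=13: outside box; Z[13]=0
i=14: outside box; Z[14]=1 extend→box=[14,15)
i=15: outside box; Z[15]=3 extend→box=[15,18)
i=16: min(r-i=2, Z[1]=0)=0; Z[16]=0
i=17: min(r-i=1, Z[2]=0)=0; Z[17]=0
i=18: outside box; Z[18]=0
i=19: outside box; Z[19]=0
i=20: outside box; Z[20]=2 extend→box=[20,22)
i=21: min(r-i=1, Z[1]=0)=0; Z[21]=0
i=22: outside box; Z[22]=0
i=23: outside box; Z[23]=0
i=24: outside box; Z[24]=0
i=25: outside box; Z[25]=0
i=26: outside box; Z[26]=2 extend→box=[26,28)
i=27: min(r-i=1, Z[1]=0)=0; Z[27]=0

[28, 0, 0, 3, 0, 0, 0, 2, 0, 0, 3, 0, 0, 0, 1, 3, 0, 0, 0, 0, 2, 0, 0, 0, 0, 0, 2, 0]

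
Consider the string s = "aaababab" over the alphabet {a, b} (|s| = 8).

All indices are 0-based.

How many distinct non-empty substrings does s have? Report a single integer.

23

rank | idx | suffix
   0 |   0 | aaababab
   1 |   1 | aababab
   2 |   6 | ab
   3 |   4 | abab
   4 |   2 | ababab
   5 |   7 | b
   6 |   5 | bab
   7 |   3 | babab

SA = [0, 1, 6, 4, 2, 7, 5, 3]
rank  pair      lcp
   1  s[0:],s[1:]  2  'aa'
   2  s[1:],s[6:]  1  'a'
   3  s[6:],s[4:]  2  'ab'
   4  s[4:],s[2:]  4  'abab'
   5  s[2:],s[7:]  0  ''
   6  s[7:],s[5:]  1  'b'
   7  s[5:],s[3:]  3  'bab'

n(n+1)/2 = 8·9/2 = 36
Σ LCP = 0 + 2 + 1 + 2 + 4 + 0 + 1 + 3 = 13
distinct = 36 − 13 = 23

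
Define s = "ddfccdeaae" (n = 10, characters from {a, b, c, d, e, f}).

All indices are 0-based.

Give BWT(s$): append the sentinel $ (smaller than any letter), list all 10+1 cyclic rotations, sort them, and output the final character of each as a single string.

eeafc$cdadd

rank  rotation     last
    0  $ddfccdeaae  e
    1  aae$ddfccde  e
    2  ae$ddfccdea  a
    3  ccdeaae$ddf  f
    4  cdeaae$ddfc  c
    5  ddfccdeaae$  $
    6  deaae$ddfcc  c
    7  dfccdeaae$d  d
    8  e$ddfccdeaa  a
    9  eaae$ddfccd  d
   10  fccdeaae$dd  d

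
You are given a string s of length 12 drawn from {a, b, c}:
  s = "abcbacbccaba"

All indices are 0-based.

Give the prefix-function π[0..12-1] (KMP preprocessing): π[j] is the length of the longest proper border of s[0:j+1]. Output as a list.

π[0] = 0
j=1 s[j]='b': π[1]=0 (border '')
j=2 s[j]='c': π[2]=0 (border '')
j=3 s[j]='b': π[3]=0 (border '')
j=4 s[j]='a': π[4]=1 (border 'a')
j=5 s[j]='c': k: 1→0; π[5]=0 (border '')
j=6 s[j]='b': π[6]=0 (border '')
j=7 s[j]='c': π[7]=0 (border '')
j=8 s[j]='c': π[8]=0 (border '')
j=9 s[j]='a': π[9]=1 (border 'a')
j=10 s[j]='b': π[10]=2 (border 'ab')
j=11 s[j]='a': k: 2→0; π[11]=1 (border 'a')

[0, 0, 0, 0, 1, 0, 0, 0, 0, 1, 2, 1]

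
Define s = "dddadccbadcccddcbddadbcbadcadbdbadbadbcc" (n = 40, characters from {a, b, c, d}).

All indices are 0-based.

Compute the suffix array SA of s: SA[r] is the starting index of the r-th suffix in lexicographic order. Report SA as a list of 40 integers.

[32, 19, 35, 27, 24, 3, 8, 31, 34, 23, 7, 21, 37, 29, 16, 39, 26, 22, 6, 15, 38, 5, 10, 11, 12, 18, 2, 30, 33, 20, 36, 28, 25, 14, 4, 9, 17, 1, 13, 0]

rank→(start, suffix):
  0 → (32, 'adbadbcc')
  1 → (19, 'adbcbadcadbdbadbadbcc')
  2 → (35, 'adbcc')
  3 → (27, 'adbdbadbadbcc')
  4 → (24, 'adcadbdbadbadbcc')
  5 → (3, 'adccbadcccddcbddadbcbadcadbdbadbadbcc')
  6 → (8, 'adcccddcbddadbcbadcadbdbadbadbcc')
  7 → (31, 'badbadbcc')
  8 → (34, 'badbcc')
  9 → (23, 'badcadbdbadbadbcc')
  10 → (7, 'badcccddcbddadbcbadcadbdbadbadbcc')
  11 → (21, 'bcbadcadbdbadbadbcc')
  12 → (37, 'bcc')
  13 → (29, 'bdbadbadbcc')
  14 → (16, 'bddadbcbadcadbdbadbadbcc')
  15 → (39, 'c')
  16 → (26, 'cadbdbadbadbcc')
  17 → (22, 'cbadcadbdbadbadbcc')
  18 → (6, 'cbadcccddcbddadbcbadcadbdbadbadbcc')
  19 → (15, 'cbddadbcbadcadbdbadbadbcc')
  20 → (38, 'cc')
  21 → (5, 'ccbadcccddcbddadbcbadcadbdbadbadbcc')
  22 → (10, 'cccddcbddadbcbadcadbdbadbadbcc')
  23 → (11, 'ccddcbddadbcbadcadbdbadbadbcc')
  24 → (12, 'cddcbddadbcbadcadbdbadbadbcc')
  25 → (18, 'dadbcbadcadbdbadbadbcc')
  26 → (2, 'dadccbadcccddcbddadbcbadcadbdbadbadbcc')
  27 → (30, 'dbadbadbcc')
  28 → (33, 'dbadbcc')
  29 → (20, 'dbcbadcadbdbadbadbcc')
  30 → (36, 'dbcc')
  31 → (28, 'dbdbadbadbcc')
  32 → (25, 'dcadbdbadbadbcc')
  33 → (14, 'dcbddadbcbadcadbdbadbadbcc')
  34 → (4, 'dccbadcccddcbddadbcbadcadbdbadbadbcc')
  35 → (9, 'dcccddcbddadbcbadcadbdbadbadbcc')
  36 → (17, 'ddadbcbadcadbdbadbadbcc')
  37 → (1, 'ddadccbadcccddcbddadbcbadcadbdbadbadbcc')
  38 → (13, 'ddcbddadbcbadcadbdbadbadbcc')
  39 → (0, 'dddadccbadcccddcbddadbcbadcadbdbadbadbcc')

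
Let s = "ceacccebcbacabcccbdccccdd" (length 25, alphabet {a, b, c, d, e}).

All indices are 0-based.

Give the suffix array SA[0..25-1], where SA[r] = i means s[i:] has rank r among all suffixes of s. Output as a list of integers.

rank | idx | suffix
   0 |  12 | abcccbdccccdd
   1 |  10 | acabcccbdccccdd
   2 |   2 | acccebcbacabcccbdccccdd
   3 |   9 | bacabcccbdccccdd
   4 |   7 | bcbacabcccbdccccdd
   5 |  13 | bcccbdccccdd
   6 |  17 | bdccccdd
   7 |  11 | cabcccbdccccdd
   8 |   8 | cbacabcccbdccccdd
   9 |  16 | cbdccccdd
  10 |  15 | ccbdccccdd
  11 |  14 | cccbdccccdd
  12 |  19 | ccccdd
  13 |  20 | cccdd
  14 |   3 | cccebcbacabcccbdccccdd
  15 |  21 | ccdd
  16 |   4 | ccebcbacabcccbdccccdd
  17 |  22 | cdd
  18 |   0 | ceacccebcbacabcccbdccccdd
  19 |   5 | cebcbacabcccbdccccdd
  20 |  24 | d
  21 |  18 | dccccdd
  22 |  23 | dd
  23 |   1 | eacccebcbacabcccbdccccdd
  24 |   6 | ebcbacabcccbdccccdd

[12, 10, 2, 9, 7, 13, 17, 11, 8, 16, 15, 14, 19, 20, 3, 21, 4, 22, 0, 5, 24, 18, 23, 1, 6]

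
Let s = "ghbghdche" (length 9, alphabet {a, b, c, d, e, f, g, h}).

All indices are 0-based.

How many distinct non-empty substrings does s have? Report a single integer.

rank | idx | suffix
   0 |   2 | bghdche
   1 |   6 | che
   2 |   5 | dche
   3 |   8 | e
   4 |   0 | ghbghdche
   5 |   3 | ghdche
   6 |   1 | hbghdche
   7 |   4 | hdche
   8 |   7 | he

SA = [2, 6, 5, 8, 0, 3, 1, 4, 7]
[i] adj suffixes → lcp
  [1] 2/6 → 0 ('')
  [2] 6/5 → 0 ('')
  [3] 5/8 → 0 ('')
  [4] 8/0 → 0 ('')
  [5] 0/3 → 2 ('gh')
  [6] 3/1 → 0 ('')
  [7] 1/4 → 1 ('h')
  [8] 4/7 → 1 ('h')

n(n+1)/2 = 9·10/2 = 45
Σ LCP = 0 + 0 + 0 + 0 + 0 + 2 + 0 + 1 + 1 = 4
distinct = 45 − 4 = 41

41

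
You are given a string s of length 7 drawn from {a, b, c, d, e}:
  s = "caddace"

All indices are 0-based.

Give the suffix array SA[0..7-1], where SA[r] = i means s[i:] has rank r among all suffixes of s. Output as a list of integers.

[4, 1, 0, 5, 3, 2, 6]

rank | idx | suffix
   0 |   4 | ace
   1 |   1 | addace
   2 |   0 | caddace
   3 |   5 | ce
   4 |   3 | dace
   5 |   2 | ddace
   6 |   6 | e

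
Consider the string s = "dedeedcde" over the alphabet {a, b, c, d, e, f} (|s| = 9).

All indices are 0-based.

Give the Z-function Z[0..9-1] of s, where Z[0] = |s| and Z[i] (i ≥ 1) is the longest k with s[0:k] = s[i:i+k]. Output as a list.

Z[0]=9
i=1: fresh scan; Z[1]=0
i=2: fresh scan; Z[2]=2 grow→box=[2,4)
i=3: min(r-i=1, Z[1]=0)=0; Z[3]=0
i=4: fresh scan; Z[4]=0
i=5: fresh scan; Z[5]=1 grow→box=[5,6)
i=6: fresh scan; Z[6]=0
i=7: fresh scan; Z[7]=2 grow→box=[7,9)
i=8: min(r-i=1, Z[1]=0)=0; Z[8]=0

[9, 0, 2, 0, 0, 1, 0, 2, 0]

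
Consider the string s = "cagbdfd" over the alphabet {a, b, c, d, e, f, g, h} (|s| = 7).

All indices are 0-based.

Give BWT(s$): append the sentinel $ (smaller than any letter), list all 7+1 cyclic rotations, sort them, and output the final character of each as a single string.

dcg$fbda

rank  rotation  last
    0  $cagbdfd  d
    1  agbdfd$c  c
    2  bdfd$cag  g
    3  cagbdfd$  $
    4  d$cagbdf  f
    5  dfd$cagb  b
    6  fd$cagbd  d
    7  gbdfd$ca  a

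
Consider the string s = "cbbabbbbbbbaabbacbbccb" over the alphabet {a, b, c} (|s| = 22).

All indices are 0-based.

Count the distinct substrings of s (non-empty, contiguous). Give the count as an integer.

rank→(start, suffix):
  0 → (11, 'aabbacbbccb')
  1 → (12, 'abbacbbccb')
  2 → (3, 'abbbbbbbaabbacbbccb')
  3 → (15, 'acbbccb')
  4 → (21, 'b')
  5 → (10, 'baabbacbbccb')
  6 → (2, 'babbbbbbbaabbacbbccb')
  7 → (14, 'bacbbccb')
  8 → (9, 'bbaabbacbbccb')
  9 → (1, 'bbabbbbbbbaabbacbbccb')
  10 → (13, 'bbacbbccb')
  11 → (8, 'bbbaabbacbbccb')
  12 → (7, 'bbbbaabbacbbccb')
  13 → (6, 'bbbbbaabbacbbccb')
  14 → (5, 'bbbbbbaabbacbbccb')
  15 → (4, 'bbbbbbbaabbacbbccb')
  16 → (17, 'bbccb')
  17 → (18, 'bccb')
  18 → (20, 'cb')
  19 → (0, 'cbbabbbbbbbaabbacbbccb')
  20 → (16, 'cbbccb')
  21 → (19, 'ccb')

SA = [11, 12, 3, 15, 21, 10, 2, 14, 9, 1, 13, 8, 7, 6, 5, 4, 17, 18, 20, 0, 16, 19]
rank  pair      lcp
   1  s[11:],s[12:]  1  'a'
   2  s[12:],s[3:]  3  'abb'
   3  s[3:],s[15:]  1  'a'
   4  s[15:],s[21:]  0  ''
   5  s[21:],s[10:]  1  'b'
   6  s[10:],s[2:]  2  'ba'
   7  s[2:],s[14:]  2  'ba'
   8  s[14:],s[9:]  1  'b'
   9  s[9:],s[1:]  3  'bba'
  10  s[1:],s[13:]  3  'bba'
  11  s[13:],s[8:]  2  'bb'
  12  s[8:],s[7:]  3  'bbb'
  13  s[7:],s[6:]  4  'bbbb'
  14  s[6:],s[5:]  5  'bbbbb'
  15  s[5:],s[4:]  6  'bbbbbb'
  16  s[4:],s[17:]  2  'bb'
  17  s[17:],s[18:]  1  'b'
  18  s[18:],s[20:]  0  ''
  19  s[20:],s[0:]  2  'cb'
  20  s[0:],s[16:]  3  'cbb'
  21  s[16:],s[19:]  1  'c'

n(n+1)/2 = 22·23/2 = 253
Σ LCP = 0 + 1 + 3 + 1 + 0 + 1 + 2 + 2 + 1 + 3 + 3 + 2 + 3 + 4 + 5 + 6 + 2 + 1 + 0 + 2 + 3 + 1 = 46
distinct = 253 − 46 = 207

207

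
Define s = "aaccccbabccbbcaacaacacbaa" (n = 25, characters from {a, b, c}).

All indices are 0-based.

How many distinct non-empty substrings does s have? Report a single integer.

sorted suffixes:
  #0 SA[0]=24  'a'
  #1 SA[1]=23  'aa'
  #2 SA[2]=14  'aacaacacbaa'
  #3 SA[3]=17  'aacacbaa'
  #4 SA[4]=0  'aaccccbabccbbcaacaacacbaa'
  #5 SA[5]=7  'abccbbcaacaacacbaa'
  #6 SA[6]=15  'acaacacbaa'
  #7 SA[7]=18  'acacbaa'
  #8 SA[8]=20  'acbaa'
  #9 SA[9]=1  'accccbabccbbcaacaacacbaa'
  #10 SA[10]=22  'baa'
  #11 SA[11]=6  'babccbbcaacaacacbaa'
  #12 SA[12]=11  'bbcaacaacacbaa'
  #13 SA[13]=12  'bcaacaacacbaa'
  #14 SA[14]=8  'bccbbcaacaacacbaa'
  #15 SA[15]=13  'caacaacacbaa'
  #16 SA[16]=16  'caacacbaa'
  #17 SA[17]=19  'cacbaa'
  #18 SA[18]=21  'cbaa'
  #19 SA[19]=5  'cbabccbbcaacaacacbaa'
  #20 SA[20]=10  'cbbcaacaacacbaa'
  #21 SA[21]=4  'ccbabccbbcaacaacacbaa'
  #22 SA[22]=9  'ccbbcaacaacacbaa'
  #23 SA[23]=3  'cccbabccbbcaacaacacbaa'
  #24 SA[24]=2  'ccccbabccbbcaacaacacbaa'

SA = [24, 23, 14, 17, 0, 7, 15, 18, 20, 1, 22, 6, 11, 12, 8, 13, 16, 19, 21, 5, 10, 4, 9, 3, 2]
i: (SA[i-1],SA[i]) lcp shared
  1: (24,23) 1 'a'
  2: (23,14) 2 'aa'
  3: (14,17) 4 'aaca'
  4: (17,0) 3 'aac'
  5: (0,7) 1 'a'
  6: (7,15) 1 'a'
  7: (15,18) 3 'aca'
  8: (18,20) 2 'ac'
  9: (20,1) 2 'ac'
  10: (1,22) 0 ''
  11: (22,6) 2 'ba'
  12: (6,11) 1 'b'
  13: (11,12) 1 'b'
  14: (12,8) 2 'bc'
  15: (8,13) 0 ''
  16: (13,16) 5 'caaca'
  17: (16,19) 2 'ca'
  18: (19,21) 1 'c'
  19: (21,5) 3 'cba'
  20: (5,10) 2 'cb'
  21: (10,4) 1 'c'
  22: (4,9) 3 'ccb'
  23: (9,3) 2 'cc'
  24: (3,2) 3 'ccc'

n(n+1)/2 = 25·26/2 = 325
Σ LCP = 0 + 1 + 2 + 4 + 3 + 1 + 1 + 3 + 2 + 2 + 0 + 2 + 1 + 1 + 2 + 0 + 5 + 2 + 1 + 3 + 2 + 1 + 3 + 2 + 3 = 47
distinct = 325 − 47 = 278

278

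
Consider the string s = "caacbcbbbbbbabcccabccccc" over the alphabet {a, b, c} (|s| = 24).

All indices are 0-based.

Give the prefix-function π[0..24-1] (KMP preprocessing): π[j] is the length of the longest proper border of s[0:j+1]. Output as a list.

[0, 0, 0, 1, 0, 1, 0, 0, 0, 0, 0, 0, 0, 0, 1, 1, 1, 2, 0, 1, 1, 1, 1, 1]

π[0] = 0
j=1 s[j]='a': π[1]=0 (border '')
j=2 s[j]='a': π[2]=0 (border '')
j=3 s[j]='c': π[3]=1 (border 'c')
j=4 s[j]='b': k: 1→0; π[4]=0 (border '')
j=5 s[j]='c': π[5]=1 (border 'c')
j=6 s[j]='b': k: 1→0; π[6]=0 (border '')
j=7 s[j]='b': π[7]=0 (border '')
j=8 s[j]='b': π[8]=0 (border '')
j=9 s[j]='b': π[9]=0 (border '')
j=10 s[j]='b': π[10]=0 (border '')
j=11 s[j]='b': π[11]=0 (border '')
j=12 s[j]='a': π[12]=0 (border '')
j=13 s[j]='b': π[13]=0 (border '')
j=14 s[j]='c': π[14]=1 (border 'c')
j=15 s[j]='c': k: 1→0; π[15]=1 (border 'c')
j=16 s[j]='c': k: 1→0; π[16]=1 (border 'c')
j=17 s[j]='a': π[17]=2 (border 'ca')
j=18 s[j]='b': k: 2→0; π[18]=0 (border '')
j=19 s[j]='c': π[19]=1 (border 'c')
j=20 s[j]='c': k: 1→0; π[20]=1 (border 'c')
j=21 s[j]='c': k: 1→0; π[21]=1 (border 'c')
j=22 s[j]='c': k: 1→0; π[22]=1 (border 'c')
j=23 s[j]='c': k: 1→0; π[23]=1 (border 'c')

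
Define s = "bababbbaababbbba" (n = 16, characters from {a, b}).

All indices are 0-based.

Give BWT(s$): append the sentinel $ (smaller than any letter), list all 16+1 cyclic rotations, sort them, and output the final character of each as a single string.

rank  rotation           last
    0  $bababbbaababbbba  a
    1  a$bababbbaababbbb  b
    2  aababbbba$bababbb  b
    3  ababbbaababbbba$b  b
    4  ababbbba$bababbba  a
    5  abbbaababbbba$bab  b
    6  abbbba$bababbbaab  b
    7  ba$bababbbaababbb  b
    8  baababbbba$bababb  b
    9  bababbbaababbbba$  $
   10  babbbaababbbba$ba  a
   11  babbbba$bababbbaa  a
   12  bba$bababbbaababb  b
   13  bbaababbbba$babab  b
   14  bbba$bababbbaabab  b
   15  bbbaababbbba$baba  a
   16  bbbba$bababbbaaba  a

abbbabbbb$aabbbaa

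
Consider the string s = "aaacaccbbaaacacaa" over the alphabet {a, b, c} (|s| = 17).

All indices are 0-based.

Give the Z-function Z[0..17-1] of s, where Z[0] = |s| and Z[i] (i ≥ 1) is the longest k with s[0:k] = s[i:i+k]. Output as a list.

Z[0]=17
i=1: i≥r, start 0; Z[1]=2 scan→box=[1,3)
i=2: min(r-i=1, Z[1]=2)=1; Z[2]=1
i=3: i≥r, start 0; Z[3]=0
i=4: i≥r, start 0; Z[4]=1 scan→box=[4,5)
i=5: i≥r, start 0; Z[5]=0
i=6: i≥r, start 0; Z[6]=0
i=7: i≥r, start 0; Z[7]=0
i=8: i≥r, start 0; Z[8]=0
i=9: i≥r, start 0; Z[9]=6 scan→box=[9,15)
i=10: min(r-i=5, Z[1]=2)=2; Z[10]=2
i=11: min(r-i=4, Z[2]=1)=1; Z[11]=1
i=12: min(r-i=3, Z[3]=0)=0; Z[12]=0
i=13: min(r-i=2, Z[4]=1)=1; Z[13]=1
i=14: min(r-i=1, Z[5]=0)=0; Z[14]=0
i=15: i≥r, start 0; Z[15]=2 scan→box=[15,17)
i=16: min(r-i=1, Z[1]=2)=1; Z[16]=1

[17, 2, 1, 0, 1, 0, 0, 0, 0, 6, 2, 1, 0, 1, 0, 2, 1]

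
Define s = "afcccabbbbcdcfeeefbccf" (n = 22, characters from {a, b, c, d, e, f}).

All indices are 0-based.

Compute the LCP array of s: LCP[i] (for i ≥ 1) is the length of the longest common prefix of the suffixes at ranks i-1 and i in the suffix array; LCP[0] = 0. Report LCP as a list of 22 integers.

[0, 1, 0, 3, 2, 1, 2, 0, 1, 2, 2, 1, 1, 2, 0, 0, 2, 1, 0, 1, 1, 1]

rank→(start, suffix):
  0 → (5, 'abbbbcdcfeeefbccf')
  1 → (0, 'afcccabbbbcdcfeeefbccf')
  2 → (6, 'bbbbcdcfeeefbccf')
  3 → (7, 'bbbcdcfeeefbccf')
  4 → (8, 'bbcdcfeeefbccf')
  5 → (18, 'bccf')
  6 → (9, 'bcdcfeeefbccf')
  7 → (4, 'cabbbbcdcfeeefbccf')
  8 → (3, 'ccabbbbcdcfeeefbccf')
  9 → (2, 'cccabbbbcdcfeeefbccf')
  10 → (19, 'ccf')
  11 → (10, 'cdcfeeefbccf')
  12 → (20, 'cf')
  13 → (12, 'cfeeefbccf')
  14 → (11, 'dcfeeefbccf')
  15 → (14, 'eeefbccf')
  16 → (15, 'eefbccf')
  17 → (16, 'efbccf')
  18 → (21, 'f')
  19 → (17, 'fbccf')
  20 → (1, 'fcccabbbbcdcfeeefbccf')
  21 → (13, 'feeefbccf')

SA = [5, 0, 6, 7, 8, 18, 9, 4, 3, 2, 19, 10, 20, 12, 11, 14, 15, 16, 21, 17, 1, 13]
rank  pair      lcp
   1  s[5:],s[0:]  1  'a'
   2  s[0:],s[6:]  0  ''
   3  s[6:],s[7:]  3  'bbb'
   4  s[7:],s[8:]  2  'bb'
   5  s[8:],s[18:]  1  'b'
   6  s[18:],s[9:]  2  'bc'
   7  s[9:],s[4:]  0  ''
   8  s[4:],s[3:]  1  'c'
   9  s[3:],s[2:]  2  'cc'
  10  s[2:],s[19:]  2  'cc'
  11  s[19:],s[10:]  1  'c'
  12  s[10:],s[20:]  1  'c'
  13  s[20:],s[12:]  2  'cf'
  14  s[12:],s[11:]  0  ''
  15  s[11:],s[14:]  0  ''
  16  s[14:],s[15:]  2  'ee'
  17  s[15:],s[16:]  1  'e'
  18  s[16:],s[21:]  0  ''
  19  s[21:],s[17:]  1  'f'
  20  s[17:],s[1:]  1  'f'
  21  s[1:],s[13:]  1  'f'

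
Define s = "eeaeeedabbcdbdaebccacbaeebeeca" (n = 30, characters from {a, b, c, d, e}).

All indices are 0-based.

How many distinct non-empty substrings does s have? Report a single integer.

429

sorted suffixes:
  #0 SA[0]=29  'a'
  #1 SA[1]=7  'abbcdbdaebccacbaeebeeca'
  #2 SA[2]=19  'acbaeebeeca'
  #3 SA[3]=14  'aebccacbaeebeeca'
  #4 SA[4]=22  'aeebeeca'
  #5 SA[5]=2  'aeeedabbcdbdaebccacbaeebeeca'
  #6 SA[6]=21  'baeebeeca'
  #7 SA[7]=8  'bbcdbdaebccacbaeebeeca'
  #8 SA[8]=16  'bccacbaeebeeca'
  #9 SA[9]=9  'bcdbdaebccacbaeebeeca'
  #10 SA[10]=12  'bdaebccacbaeebeeca'
  #11 SA[11]=25  'beeca'
  #12 SA[12]=28  'ca'
  #13 SA[13]=18  'cacbaeebeeca'
  #14 SA[14]=20  'cbaeebeeca'
  #15 SA[15]=17  'ccacbaeebeeca'
  #16 SA[16]=10  'cdbdaebccacbaeebeeca'
  #17 SA[17]=6  'dabbcdbdaebccacbaeebeeca'
  #18 SA[18]=13  'daebccacbaeebeeca'
  #19 SA[19]=11  'dbdaebccacbaeebeeca'
  #20 SA[20]=1  'eaeeedabbcdbdaebccacbaeebeeca'
  #21 SA[21]=15  'ebccacbaeebeeca'
  #22 SA[22]=24  'ebeeca'
  #23 SA[23]=27  'eca'
  #24 SA[24]=5  'edabbcdbdaebccacbaeebeeca'
  #25 SA[25]=0  'eeaeeedabbcdbdaebccacbaeebeeca'
  #26 SA[26]=23  'eebeeca'
  #27 SA[27]=26  'eeca'
  #28 SA[28]=4  'eedabbcdbdaebccacbaeebeeca'
  #29 SA[29]=3  'eeedabbcdbdaebccacbaeebeeca'

SA = [29, 7, 19, 14, 22, 2, 21, 8, 16, 9, 12, 25, 28, 18, 20, 17, 10, 6, 13, 11, 1, 15, 24, 27, 5, 0, 23, 26, 4, 3]
[i] adj suffixes → lcp
  [1] 29/7 → 1 ('a')
  [2] 7/19 → 1 ('a')
  [3] 19/14 → 1 ('a')
  [4] 14/22 → 2 ('ae')
  [5] 22/2 → 3 ('aee')
  [6] 2/21 → 0 ('')
  [7] 21/8 → 1 ('b')
  [8] 8/16 → 1 ('b')
  [9] 16/9 → 2 ('bc')
  [10] 9/12 → 1 ('b')
  [11] 12/25 → 1 ('b')
  [12] 25/28 → 0 ('')
  [13] 28/18 → 2 ('ca')
  [14] 18/20 → 1 ('c')
  [15] 20/17 → 1 ('c')
  [16] 17/10 → 1 ('c')
  [17] 10/6 → 0 ('')
  [18] 6/13 → 2 ('da')
  [19] 13/11 → 1 ('d')
  [20] 11/1 → 0 ('')
  [21] 1/15 → 1 ('e')
  [22] 15/24 → 2 ('eb')
  [23] 24/27 → 1 ('e')
  [24] 27/5 → 1 ('e')
  [25] 5/0 → 1 ('e')
  [26] 0/23 → 2 ('ee')
  [27] 23/26 → 2 ('ee')
  [28] 26/4 → 2 ('ee')
  [29] 4/3 → 2 ('ee')

n(n+1)/2 = 30·31/2 = 465
Σ LCP = 0 + 1 + 1 + 1 + 2 + 3 + 0 + 1 + 1 + 2 + 1 + 1 + 0 + 2 + 1 + 1 + 1 + 0 + 2 + 1 + 0 + 1 + 2 + 1 + 1 + 1 + 2 + 2 + 2 + 2 = 36
distinct = 465 − 36 = 429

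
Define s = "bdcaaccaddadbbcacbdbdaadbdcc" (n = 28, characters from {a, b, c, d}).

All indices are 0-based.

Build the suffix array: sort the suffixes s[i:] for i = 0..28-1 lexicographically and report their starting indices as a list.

[3, 21, 15, 4, 10, 22, 7, 12, 13, 19, 17, 0, 24, 27, 2, 14, 6, 16, 26, 5, 20, 9, 11, 18, 23, 1, 25, 8]

rank | idx | suffix
   0 |   3 | aaccaddadbbcacbdbdaadbdcc
   1 |  21 | aadbdcc
   2 |  15 | acbdbdaadbdcc
   3 |   4 | accaddadbbcacbdbdaadbdcc
   4 |  10 | adbbcacbdbdaadbdcc
   5 |  22 | adbdcc
   6 |   7 | addadbbcacbdbdaadbdcc
   7 |  12 | bbcacbdbdaadbdcc
   8 |  13 | bcacbdbdaadbdcc
   9 |  19 | bdaadbdcc
  10 |  17 | bdbdaadbdcc
  11 |   0 | bdcaaccaddadbbcacbdbdaadbdcc
  12 |  24 | bdcc
  13 |  27 | c
  14 |   2 | caaccaddadbbcacbdbdaadbdcc
  15 |  14 | cacbdbdaadbdcc
  16 |   6 | caddadbbcacbdbdaadbdcc
  17 |  16 | cbdbdaadbdcc
  18 |  26 | cc
  19 |   5 | ccaddadbbcacbdbdaadbdcc
  20 |  20 | daadbdcc
  21 |   9 | dadbbcacbdbdaadbdcc
  22 |  11 | dbbcacbdbdaadbdcc
  23 |  18 | dbdaadbdcc
  24 |  23 | dbdcc
  25 |   1 | dcaaccaddadbbcacbdbdaadbdcc
  26 |  25 | dcc
  27 |   8 | ddadbbcacbdbdaadbdcc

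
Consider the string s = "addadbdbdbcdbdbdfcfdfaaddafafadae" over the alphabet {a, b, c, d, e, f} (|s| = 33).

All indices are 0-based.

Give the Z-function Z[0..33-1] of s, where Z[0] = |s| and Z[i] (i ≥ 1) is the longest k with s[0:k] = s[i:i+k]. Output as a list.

Z[0]=33
i=1: i≥r, start 0; Z[1]=0
i=2: i≥r, start 0; Z[2]=0
i=3: i≥r, start 0; Z[3]=2 grow→box=[3,5)
i=4: min(r-i=1, Z[1]=0)=0; Z[4]=0
i=5: i≥r, start 0; Z[5]=0
i=6: i≥r, start 0; Z[6]=0
i=7: i≥r, start 0; Z[7]=0
i=8: i≥r, start 0; Z[8]=0
i=9: i≥r, start 0; Z[9]=0
i=10: i≥r, start 0; Z[10]=0
i=11: i≥r, start 0; Z[11]=0
i=12: i≥r, start 0; Z[12]=0
i=13: i≥r, start 0; Z[13]=0
i=14: i≥r, start 0; Z[14]=0
i=15: i≥r, start 0; Z[15]=0
i=16: i≥r, start 0; Z[16]=0
i=17: i≥r, start 0; Z[17]=0
i=18: i≥r, start 0; Z[18]=0
i=19: i≥r, start 0; Z[19]=0
i=20: i≥r, start 0; Z[20]=0
i=21: i≥r, start 0; Z[21]=1 grow→box=[21,22)
i=22: i≥r, start 0; Z[22]=4 grow→box=[22,26)
i=23: min(r-i=3, Z[1]=0)=0; Z[23]=0
i=24: min(r-i=2, Z[2]=0)=0; Z[24]=0
i=25: min(r-i=1, Z[3]=2)=1; Z[25]=1
i=26: i≥r, start 0; Z[26]=0
i=27: i≥r, start 0; Z[27]=1 grow→box=[27,28)
i=28: i≥r, start 0; Z[28]=0
i=29: i≥r, start 0; Z[29]=2 grow→box=[29,31)
i=30: min(r-i=1, Z[1]=0)=0; Z[30]=0
i=31: i≥r, start 0; Z[31]=1 grow→box=[31,32)
i=32: i≥r, start 0; Z[32]=0

[33, 0, 0, 2, 0, 0, 0, 0, 0, 0, 0, 0, 0, 0, 0, 0, 0, 0, 0, 0, 0, 1, 4, 0, 0, 1, 0, 1, 0, 2, 0, 1, 0]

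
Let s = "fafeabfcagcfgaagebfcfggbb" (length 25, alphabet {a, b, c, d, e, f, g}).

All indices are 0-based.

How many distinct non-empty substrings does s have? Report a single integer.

rank→(start, suffix):
  0 → (13, 'aagebfcfggbb')
  1 → (4, 'abfcagcfgaagebfcfggbb')
  2 → (1, 'afeabfcagcfgaagebfcfggbb')
  3 → (8, 'agcfgaagebfcfggbb')
  4 → (14, 'agebfcfggbb')
  5 → (24, 'b')
  6 → (23, 'bb')
  7 → (5, 'bfcagcfgaagebfcfggbb')
  8 → (17, 'bfcfggbb')
  9 → (7, 'cagcfgaagebfcfggbb')
  10 → (10, 'cfgaagebfcfggbb')
  11 → (19, 'cfggbb')
  12 → (3, 'eabfcagcfgaagebfcfggbb')
  13 → (16, 'ebfcfggbb')
  14 → (0, 'fafeabfcagcfgaagebfcfggbb')
  15 → (6, 'fcagcfgaagebfcfggbb')
  16 → (18, 'fcfggbb')
  17 → (2, 'feabfcagcfgaagebfcfggbb')
  18 → (11, 'fgaagebfcfggbb')
  19 → (20, 'fggbb')
  20 → (12, 'gaagebfcfggbb')
  21 → (22, 'gbb')
  22 → (9, 'gcfgaagebfcfggbb')
  23 → (15, 'gebfcfggbb')
  24 → (21, 'ggbb')

SA = [13, 4, 1, 8, 14, 24, 23, 5, 17, 7, 10, 19, 3, 16, 0, 6, 18, 2, 11, 20, 12, 22, 9, 15, 21]
[i] adj suffixes → lcp
  [1] 13/4 → 1 ('a')
  [2] 4/1 → 1 ('a')
  [3] 1/8 → 1 ('a')
  [4] 8/14 → 2 ('ag')
  [5] 14/24 → 0 ('')
  [6] 24/23 → 1 ('b')
  [7] 23/5 → 1 ('b')
  [8] 5/17 → 3 ('bfc')
  [9] 17/7 → 0 ('')
  [10] 7/10 → 1 ('c')
  [11] 10/19 → 3 ('cfg')
  [12] 19/3 → 0 ('')
  [13] 3/16 → 1 ('e')
  [14] 16/0 → 0 ('')
  [15] 0/6 → 1 ('f')
  [16] 6/18 → 2 ('fc')
  [17] 18/2 → 1 ('f')
  [18] 2/11 → 1 ('f')
  [19] 11/20 → 2 ('fg')
  [20] 20/12 → 0 ('')
  [21] 12/22 → 1 ('g')
  [22] 22/9 → 1 ('g')
  [23] 9/15 → 1 ('g')
  [24] 15/21 → 1 ('g')

n(n+1)/2 = 25·26/2 = 325
Σ LCP = 0 + 1 + 1 + 1 + 2 + 0 + 1 + 1 + 3 + 0 + 1 + 3 + 0 + 1 + 0 + 1 + 2 + 1 + 1 + 2 + 0 + 1 + 1 + 1 + 1 = 26
distinct = 325 − 26 = 299

299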